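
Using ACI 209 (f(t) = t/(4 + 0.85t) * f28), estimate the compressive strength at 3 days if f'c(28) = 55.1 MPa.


f(3) = 3 / (4 + 0.85 * 3) * 55.1
= 3 / 6.55 * 55.1
= 25.24 MPa

25.24


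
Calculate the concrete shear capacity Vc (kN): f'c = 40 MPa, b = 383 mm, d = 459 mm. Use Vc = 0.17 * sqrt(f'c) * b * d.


Vc = 0.17 * sqrt(40) * 383 * 459 / 1000
= 189.01 kN

189.01


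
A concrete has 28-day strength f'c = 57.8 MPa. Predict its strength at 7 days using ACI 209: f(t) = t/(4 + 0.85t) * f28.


f(7) = 7 / (4 + 0.85 * 7) * 57.8
= 7 / 9.95 * 57.8
= 40.66 MPa

40.66


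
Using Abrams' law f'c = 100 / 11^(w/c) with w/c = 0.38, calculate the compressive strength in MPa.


f'c = 100 / 11^0.38
= 100 / 2.487
= 40.2 MPa

40.2


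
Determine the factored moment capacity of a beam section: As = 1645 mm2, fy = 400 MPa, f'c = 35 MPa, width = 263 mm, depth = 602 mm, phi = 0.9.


a = As * fy / (0.85 * f'c * b)
= 1645 * 400 / (0.85 * 35 * 263)
= 84.0975 mm
Mn = As * fy * (d - a/2) / 10^6
= 368.4479 kN-m
phi*Mn = 0.9 * 368.4479 = 331.6 kN-m

331.6


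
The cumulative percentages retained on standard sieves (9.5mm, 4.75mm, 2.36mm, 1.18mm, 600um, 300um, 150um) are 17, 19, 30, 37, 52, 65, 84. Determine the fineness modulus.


FM = sum(cumulative % retained) / 100
= 304 / 100
= 3.04

3.04


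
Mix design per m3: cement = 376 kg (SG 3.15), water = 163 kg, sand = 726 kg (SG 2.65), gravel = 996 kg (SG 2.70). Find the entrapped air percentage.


Vol cement = 376 / (3.15 * 1000) = 0.119365 m3
Vol water = 163 / 1000 = 0.163 m3
Vol sand = 726 / (2.65 * 1000) = 0.273962 m3
Vol gravel = 996 / (2.70 * 1000) = 0.368889 m3
Total solid + water volume = 0.925216 m3
Air = (1 - 0.925216) * 100 = 7.48%

7.48


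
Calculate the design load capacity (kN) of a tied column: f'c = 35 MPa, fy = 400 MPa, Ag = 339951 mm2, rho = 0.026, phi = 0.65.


Ast = rho * Ag = 0.026 * 339951 = 8838.726 mm2
phi*Pn = 0.65 * 0.80 * (0.85 * 35 * (339951 - 8838.726) + 400 * 8838.726) / 1000
= 6960.76 kN

6960.76


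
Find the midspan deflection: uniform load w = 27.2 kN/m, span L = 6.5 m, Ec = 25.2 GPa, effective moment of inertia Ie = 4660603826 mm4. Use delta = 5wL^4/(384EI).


Convert: L = 6.5 m = 6500 mm, Ec = 25.2 GPa = 25200 MPa
delta = 5 * 27.2 * 6500^4 / (384 * 25200 * 4660603826)
= 5.38 mm

5.38


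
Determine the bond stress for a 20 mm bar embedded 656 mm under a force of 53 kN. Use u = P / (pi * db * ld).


u = P / (pi * db * ld)
= 53 * 1000 / (pi * 20 * 656)
= 1.286 MPa

1.286


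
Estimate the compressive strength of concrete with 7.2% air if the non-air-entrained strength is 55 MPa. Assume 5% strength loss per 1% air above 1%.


Strength loss = (7.2 - 1) * 5 = 31.0%
f'c = 55 * (1 - 31.0/100)
= 37.95 MPa

37.95


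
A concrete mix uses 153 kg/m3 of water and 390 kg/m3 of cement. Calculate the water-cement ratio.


w/c = water / cement
w/c = 153 / 390 = 0.392

0.392


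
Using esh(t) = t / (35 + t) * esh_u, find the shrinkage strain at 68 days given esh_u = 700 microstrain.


esh(68) = 68 / (35 + 68) * 700
= 68 / 103 * 700
= 462.1 microstrain

462.1


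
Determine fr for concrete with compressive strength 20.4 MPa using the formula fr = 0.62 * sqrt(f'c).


fr = 0.62 * sqrt(20.4)
= 2.8 MPa

2.8


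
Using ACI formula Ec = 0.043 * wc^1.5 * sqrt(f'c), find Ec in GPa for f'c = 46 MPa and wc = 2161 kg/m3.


Ec = 0.043 * 2161^1.5 * sqrt(46) / 1000
= 29.3 GPa

29.3


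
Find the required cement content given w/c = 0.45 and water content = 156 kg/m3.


Cement = water / (w/c)
= 156 / 0.45
= 346.7 kg/m3

346.7


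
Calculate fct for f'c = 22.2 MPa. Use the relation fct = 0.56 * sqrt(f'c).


fct = 0.56 * sqrt(22.2)
= 0.56 * 4.712
= 2.639 MPa

2.639


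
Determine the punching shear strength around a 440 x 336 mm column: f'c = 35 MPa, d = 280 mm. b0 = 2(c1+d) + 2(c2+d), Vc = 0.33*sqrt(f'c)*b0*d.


b0 = 2*(440 + 280) + 2*(336 + 280) = 2672 mm
Vc = 0.33 * sqrt(35) * 2672 * 280 / 1000
= 1460.64 kN

1460.64


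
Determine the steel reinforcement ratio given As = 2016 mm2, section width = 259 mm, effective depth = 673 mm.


rho = As / (b * d)
= 2016 / (259 * 673)
= 0.0116

0.0116


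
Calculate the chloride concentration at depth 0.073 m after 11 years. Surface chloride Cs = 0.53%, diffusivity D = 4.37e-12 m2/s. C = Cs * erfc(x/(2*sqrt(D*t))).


t_seconds = 11 * 365.25 * 24 * 3600 = 347133600.0 s
arg = 0.073 / (2 * sqrt(4.37e-12 * 347133600.0))
= 0.9371
erfc(0.9371) = 0.1851
C = 0.53 * 0.1851 = 0.0981%

0.0981


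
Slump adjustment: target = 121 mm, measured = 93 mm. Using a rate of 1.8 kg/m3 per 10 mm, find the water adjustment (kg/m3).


Difference = 121 - 93 = 28 mm
Water adjustment = 28 * 1.8 / 10 = 5.0 kg/m3

5.0


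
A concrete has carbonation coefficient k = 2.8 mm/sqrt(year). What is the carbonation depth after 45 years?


depth = k * sqrt(t)
= 2.8 * sqrt(45)
= 18.78 mm

18.78


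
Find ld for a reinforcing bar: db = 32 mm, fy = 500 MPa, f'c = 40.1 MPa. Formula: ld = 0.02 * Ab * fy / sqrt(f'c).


Ab = pi * 32^2 / 4 = 804.248 mm2
ld = 0.02 * 804.248 * 500 / sqrt(40.1)
= 1270.0 mm

1270.0


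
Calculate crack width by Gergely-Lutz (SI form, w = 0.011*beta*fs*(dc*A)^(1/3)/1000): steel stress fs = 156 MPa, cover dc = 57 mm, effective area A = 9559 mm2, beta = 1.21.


w = 0.011 * beta * fs * (dc * A)^(1/3) / 1000
= 0.011 * 1.21 * 156 * (57 * 9559)^(1/3) / 1000
= 0.17 mm

0.17


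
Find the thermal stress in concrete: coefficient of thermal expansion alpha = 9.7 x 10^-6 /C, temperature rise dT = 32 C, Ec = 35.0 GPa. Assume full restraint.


sigma = alpha * dT * Ec
= 9.7e-6 * 32 * 35.0 * 1000
= 10.864 MPa

10.864


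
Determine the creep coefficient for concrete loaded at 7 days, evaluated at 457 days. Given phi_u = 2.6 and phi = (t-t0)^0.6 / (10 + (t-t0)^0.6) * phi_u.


dt = 457 - 7 = 450
phi = 450^0.6 / (10 + 450^0.6) * 2.6
= 2.07

2.07


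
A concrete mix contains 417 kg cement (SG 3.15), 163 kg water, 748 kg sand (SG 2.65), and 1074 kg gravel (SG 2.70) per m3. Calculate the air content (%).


Vol cement = 417 / (3.15 * 1000) = 0.132381 m3
Vol water = 163 / 1000 = 0.163 m3
Vol sand = 748 / (2.65 * 1000) = 0.282264 m3
Vol gravel = 1074 / (2.70 * 1000) = 0.397778 m3
Total solid + water volume = 0.975423 m3
Air = (1 - 0.975423) * 100 = 2.46%

2.46


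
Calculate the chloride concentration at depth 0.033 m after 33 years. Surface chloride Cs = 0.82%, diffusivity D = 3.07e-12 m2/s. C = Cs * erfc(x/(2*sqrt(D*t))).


t_seconds = 33 * 365.25 * 24 * 3600 = 1041400800.0 s
arg = 0.033 / (2 * sqrt(3.07e-12 * 1041400800.0))
= 0.2918
erfc(0.2918) = 0.6798
C = 0.82 * 0.6798 = 0.5575%

0.5575


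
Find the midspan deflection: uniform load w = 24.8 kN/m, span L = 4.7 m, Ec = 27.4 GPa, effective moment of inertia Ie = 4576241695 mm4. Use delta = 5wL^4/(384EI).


Convert: L = 4.7 m = 4700 mm, Ec = 27.4 GPa = 27400 MPa
delta = 5 * 24.8 * 4700^4 / (384 * 27400 * 4576241695)
= 1.26 mm

1.26


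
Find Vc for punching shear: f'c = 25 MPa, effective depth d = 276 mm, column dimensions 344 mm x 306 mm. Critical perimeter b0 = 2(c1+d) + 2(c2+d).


b0 = 2*(344 + 276) + 2*(306 + 276) = 2404 mm
Vc = 0.33 * sqrt(25) * 2404 * 276 / 1000
= 1094.78 kN

1094.78


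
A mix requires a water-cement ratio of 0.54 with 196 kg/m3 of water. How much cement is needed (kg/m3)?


Cement = water / (w/c)
= 196 / 0.54
= 363.0 kg/m3

363.0


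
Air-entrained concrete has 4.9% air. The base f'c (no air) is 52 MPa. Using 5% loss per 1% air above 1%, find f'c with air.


Strength loss = (4.9 - 1) * 5 = 19.5%
f'c = 52 * (1 - 19.5/100)
= 41.86 MPa

41.86


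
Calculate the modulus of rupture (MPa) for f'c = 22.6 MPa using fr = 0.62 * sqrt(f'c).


fr = 0.62 * sqrt(22.6)
= 2.947 MPa

2.947


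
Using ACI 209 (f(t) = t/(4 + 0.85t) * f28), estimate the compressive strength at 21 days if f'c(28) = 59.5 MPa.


f(21) = 21 / (4 + 0.85 * 21) * 59.5
= 21 / 21.85 * 59.5
= 57.19 MPa

57.19


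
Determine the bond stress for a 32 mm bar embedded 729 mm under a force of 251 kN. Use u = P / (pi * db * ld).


u = P / (pi * db * ld)
= 251 * 1000 / (pi * 32 * 729)
= 3.425 MPa

3.425


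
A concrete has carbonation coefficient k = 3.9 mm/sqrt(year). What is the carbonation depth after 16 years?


depth = k * sqrt(t)
= 3.9 * sqrt(16)
= 15.6 mm

15.6


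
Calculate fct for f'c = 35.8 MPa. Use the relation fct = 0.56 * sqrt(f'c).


fct = 0.56 * sqrt(35.8)
= 0.56 * 5.983
= 3.351 MPa

3.351


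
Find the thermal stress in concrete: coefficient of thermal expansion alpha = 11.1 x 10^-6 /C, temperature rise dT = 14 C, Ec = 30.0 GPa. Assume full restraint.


sigma = alpha * dT * Ec
= 11.1e-6 * 14 * 30.0 * 1000
= 4.662 MPa

4.662


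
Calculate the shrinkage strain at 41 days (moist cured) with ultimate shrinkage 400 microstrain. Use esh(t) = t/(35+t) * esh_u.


esh(41) = 41 / (35 + 41) * 400
= 41 / 76 * 400
= 215.8 microstrain

215.8


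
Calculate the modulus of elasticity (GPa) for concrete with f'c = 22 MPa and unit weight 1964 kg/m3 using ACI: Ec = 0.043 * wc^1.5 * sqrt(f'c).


Ec = 0.043 * 1964^1.5 * sqrt(22) / 1000
= 17.55 GPa

17.55


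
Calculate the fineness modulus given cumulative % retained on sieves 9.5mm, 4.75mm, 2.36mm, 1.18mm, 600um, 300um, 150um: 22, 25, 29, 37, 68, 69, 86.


FM = sum(cumulative % retained) / 100
= 336 / 100
= 3.36

3.36


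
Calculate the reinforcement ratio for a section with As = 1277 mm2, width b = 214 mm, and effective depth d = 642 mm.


rho = As / (b * d)
= 1277 / (214 * 642)
= 0.0093

0.0093


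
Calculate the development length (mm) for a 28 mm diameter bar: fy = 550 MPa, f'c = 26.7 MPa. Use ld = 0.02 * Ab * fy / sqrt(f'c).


Ab = pi * 28^2 / 4 = 615.752 mm2
ld = 0.02 * 615.752 * 550 / sqrt(26.7)
= 1310.8 mm

1310.8


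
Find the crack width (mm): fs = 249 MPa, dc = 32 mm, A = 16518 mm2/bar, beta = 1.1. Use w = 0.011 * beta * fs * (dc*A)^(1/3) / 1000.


w = 0.011 * beta * fs * (dc * A)^(1/3) / 1000
= 0.011 * 1.1 * 249 * (32 * 16518)^(1/3) / 1000
= 0.244 mm

0.244


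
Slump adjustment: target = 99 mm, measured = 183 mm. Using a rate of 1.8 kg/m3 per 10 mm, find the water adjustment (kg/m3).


Difference = 99 - 183 = -84 mm
Water adjustment = -84 * 1.8 / 10 = -15.1 kg/m3

-15.1


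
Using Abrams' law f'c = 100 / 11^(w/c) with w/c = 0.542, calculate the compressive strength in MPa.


f'c = 100 / 11^0.542
= 100 / 3.668
= 27.26 MPa

27.26


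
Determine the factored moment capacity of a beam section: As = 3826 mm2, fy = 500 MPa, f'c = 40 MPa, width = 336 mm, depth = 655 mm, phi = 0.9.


a = As * fy / (0.85 * f'c * b)
= 3826 * 500 / (0.85 * 40 * 336)
= 167.4545 mm
Mn = As * fy * (d - a/2) / 10^6
= 1092.8448 kN-m
phi*Mn = 0.9 * 1092.8448 = 983.56 kN-m

983.56


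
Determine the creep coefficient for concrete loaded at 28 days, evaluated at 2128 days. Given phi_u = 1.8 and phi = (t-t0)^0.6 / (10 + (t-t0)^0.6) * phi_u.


dt = 2128 - 28 = 2100
phi = 2100^0.6 / (10 + 2100^0.6) * 1.8
= 1.634

1.634


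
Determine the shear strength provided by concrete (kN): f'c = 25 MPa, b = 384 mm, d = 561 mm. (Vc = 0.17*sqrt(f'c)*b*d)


Vc = 0.17 * sqrt(25) * 384 * 561 / 1000
= 183.11 kN

183.11


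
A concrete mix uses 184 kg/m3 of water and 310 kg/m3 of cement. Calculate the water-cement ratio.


w/c = water / cement
w/c = 184 / 310 = 0.594

0.594


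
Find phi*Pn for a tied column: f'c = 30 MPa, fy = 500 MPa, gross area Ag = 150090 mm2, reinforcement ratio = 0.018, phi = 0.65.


Ast = rho * Ag = 0.018 * 150090 = 2701.62 mm2
phi*Pn = 0.65 * 0.80 * (0.85 * 30 * (150090 - 2701.62) + 500 * 2701.62) / 1000
= 2656.79 kN

2656.79


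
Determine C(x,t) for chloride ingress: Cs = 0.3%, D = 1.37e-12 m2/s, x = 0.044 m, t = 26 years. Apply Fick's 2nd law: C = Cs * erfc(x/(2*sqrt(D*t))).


t_seconds = 26 * 365.25 * 24 * 3600 = 820497600.0 s
arg = 0.044 / (2 * sqrt(1.37e-12 * 820497600.0))
= 0.6562
erfc(0.6562) = 0.3534
C = 0.3 * 0.3534 = 0.106%

0.106


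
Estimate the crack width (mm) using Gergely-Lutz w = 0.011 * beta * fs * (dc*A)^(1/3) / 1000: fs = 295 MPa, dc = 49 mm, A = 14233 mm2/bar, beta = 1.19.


w = 0.011 * beta * fs * (dc * A)^(1/3) / 1000
= 0.011 * 1.19 * 295 * (49 * 14233)^(1/3) / 1000
= 0.342 mm

0.342


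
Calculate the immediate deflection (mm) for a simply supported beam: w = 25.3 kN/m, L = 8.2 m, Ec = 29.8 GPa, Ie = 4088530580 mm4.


Convert: L = 8.2 m = 8200 mm, Ec = 29.8 GPa = 29800 MPa
delta = 5 * 25.3 * 8200^4 / (384 * 29800 * 4088530580)
= 12.22 mm

12.22


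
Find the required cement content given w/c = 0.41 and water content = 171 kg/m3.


Cement = water / (w/c)
= 171 / 0.41
= 417.1 kg/m3

417.1


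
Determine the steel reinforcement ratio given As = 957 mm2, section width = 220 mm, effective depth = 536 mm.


rho = As / (b * d)
= 957 / (220 * 536)
= 0.0081

0.0081


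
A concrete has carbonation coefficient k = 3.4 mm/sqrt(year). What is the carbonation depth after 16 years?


depth = k * sqrt(t)
= 3.4 * sqrt(16)
= 13.6 mm

13.6


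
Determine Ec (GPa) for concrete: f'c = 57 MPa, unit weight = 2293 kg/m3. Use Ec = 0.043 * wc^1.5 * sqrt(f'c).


Ec = 0.043 * 2293^1.5 * sqrt(57) / 1000
= 35.65 GPa

35.65


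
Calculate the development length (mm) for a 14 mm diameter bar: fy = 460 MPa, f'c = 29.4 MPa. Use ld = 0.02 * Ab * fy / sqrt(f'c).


Ab = pi * 14^2 / 4 = 153.938 mm2
ld = 0.02 * 153.938 * 460 / sqrt(29.4)
= 261.2 mm

261.2


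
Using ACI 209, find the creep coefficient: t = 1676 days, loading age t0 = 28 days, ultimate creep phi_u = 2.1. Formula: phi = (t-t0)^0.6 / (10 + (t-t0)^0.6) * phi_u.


dt = 1676 - 28 = 1648
phi = 1648^0.6 / (10 + 1648^0.6) * 2.1
= 1.879

1.879


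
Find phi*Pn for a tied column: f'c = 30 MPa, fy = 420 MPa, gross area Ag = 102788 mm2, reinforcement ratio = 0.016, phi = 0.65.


Ast = rho * Ag = 0.016 * 102788 = 1644.608 mm2
phi*Pn = 0.65 * 0.80 * (0.85 * 30 * (102788 - 1644.608) + 420 * 1644.608) / 1000
= 1700.34 kN

1700.34


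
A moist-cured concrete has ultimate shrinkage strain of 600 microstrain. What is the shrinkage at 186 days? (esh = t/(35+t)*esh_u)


esh(186) = 186 / (35 + 186) * 600
= 186 / 221 * 600
= 505.0 microstrain

505.0


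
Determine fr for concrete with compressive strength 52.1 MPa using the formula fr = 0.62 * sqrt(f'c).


fr = 0.62 * sqrt(52.1)
= 4.475 MPa

4.475


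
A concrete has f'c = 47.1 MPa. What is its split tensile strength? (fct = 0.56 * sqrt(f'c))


fct = 0.56 * sqrt(47.1)
= 0.56 * 6.863
= 3.843 MPa

3.843


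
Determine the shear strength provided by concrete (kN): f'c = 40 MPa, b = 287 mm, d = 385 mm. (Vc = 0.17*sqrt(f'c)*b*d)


Vc = 0.17 * sqrt(40) * 287 * 385 / 1000
= 118.8 kN

118.8


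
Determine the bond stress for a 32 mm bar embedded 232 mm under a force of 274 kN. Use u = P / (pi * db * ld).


u = P / (pi * db * ld)
= 274 * 1000 / (pi * 32 * 232)
= 11.748 MPa

11.748


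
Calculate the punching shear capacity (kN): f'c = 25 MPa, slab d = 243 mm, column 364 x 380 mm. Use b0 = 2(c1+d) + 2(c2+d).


b0 = 2*(364 + 243) + 2*(380 + 243) = 2460 mm
Vc = 0.33 * sqrt(25) * 2460 * 243 / 1000
= 986.34 kN

986.34


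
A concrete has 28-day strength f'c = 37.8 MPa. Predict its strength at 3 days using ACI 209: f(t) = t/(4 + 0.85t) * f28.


f(3) = 3 / (4 + 0.85 * 3) * 37.8
= 3 / 6.55 * 37.8
= 17.31 MPa

17.31


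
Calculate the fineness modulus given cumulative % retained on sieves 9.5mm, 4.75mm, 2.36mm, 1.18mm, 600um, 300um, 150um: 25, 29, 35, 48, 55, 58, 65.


FM = sum(cumulative % retained) / 100
= 315 / 100
= 3.15

3.15


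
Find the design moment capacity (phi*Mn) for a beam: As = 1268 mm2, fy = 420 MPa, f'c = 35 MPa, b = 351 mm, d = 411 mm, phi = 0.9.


a = As * fy / (0.85 * f'c * b)
= 1268 * 420 / (0.85 * 35 * 351)
= 51.0005 mm
Mn = As * fy * (d - a/2) / 10^6
= 205.3017 kN-m
phi*Mn = 0.9 * 205.3017 = 184.77 kN-m

184.77


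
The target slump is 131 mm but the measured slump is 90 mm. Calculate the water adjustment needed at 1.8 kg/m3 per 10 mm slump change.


Difference = 131 - 90 = 41 mm
Water adjustment = 41 * 1.8 / 10 = 7.4 kg/m3

7.4


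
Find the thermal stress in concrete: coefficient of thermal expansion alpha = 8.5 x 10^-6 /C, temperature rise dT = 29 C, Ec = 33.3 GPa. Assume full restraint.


sigma = alpha * dT * Ec
= 8.5e-6 * 29 * 33.3 * 1000
= 8.208 MPa

8.208


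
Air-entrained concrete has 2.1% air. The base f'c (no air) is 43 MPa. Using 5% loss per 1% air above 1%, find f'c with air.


Strength loss = (2.1 - 1) * 5 = 5.5%
f'c = 43 * (1 - 5.5/100)
= 40.63 MPa

40.63


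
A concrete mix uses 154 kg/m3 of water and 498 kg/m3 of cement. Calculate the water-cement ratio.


w/c = water / cement
w/c = 154 / 498 = 0.309

0.309


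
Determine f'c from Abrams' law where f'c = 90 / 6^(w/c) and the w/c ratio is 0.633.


f'c = 90 / 6^0.633
= 90 / 3.109
= 28.95 MPa

28.95


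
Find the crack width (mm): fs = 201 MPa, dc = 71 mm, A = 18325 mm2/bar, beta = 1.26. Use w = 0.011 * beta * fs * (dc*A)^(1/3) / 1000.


w = 0.011 * beta * fs * (dc * A)^(1/3) / 1000
= 0.011 * 1.26 * 201 * (71 * 18325)^(1/3) / 1000
= 0.304 mm

0.304


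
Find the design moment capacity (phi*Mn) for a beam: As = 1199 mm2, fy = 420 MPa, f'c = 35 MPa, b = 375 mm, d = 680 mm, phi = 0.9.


a = As * fy / (0.85 * f'c * b)
= 1199 * 420 / (0.85 * 35 * 375)
= 45.1388 mm
Mn = As * fy * (d - a/2) / 10^6
= 331.0689 kN-m
phi*Mn = 0.9 * 331.0689 = 297.96 kN-m

297.96


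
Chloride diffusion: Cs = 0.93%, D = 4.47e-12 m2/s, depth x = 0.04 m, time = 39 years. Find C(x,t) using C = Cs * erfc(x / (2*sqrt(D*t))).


t_seconds = 39 * 365.25 * 24 * 3600 = 1230746400.0 s
arg = 0.04 / (2 * sqrt(4.47e-12 * 1230746400.0))
= 0.2696
erfc(0.2696) = 0.703
C = 0.93 * 0.703 = 0.6537%

0.6537


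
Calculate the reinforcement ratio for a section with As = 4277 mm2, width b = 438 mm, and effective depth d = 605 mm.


rho = As / (b * d)
= 4277 / (438 * 605)
= 0.0161

0.0161


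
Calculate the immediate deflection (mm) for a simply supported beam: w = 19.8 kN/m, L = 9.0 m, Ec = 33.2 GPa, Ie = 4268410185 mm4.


Convert: L = 9.0 m = 9000 mm, Ec = 33.2 GPa = 33200 MPa
delta = 5 * 19.8 * 9000^4 / (384 * 33200 * 4268410185)
= 11.94 mm

11.94


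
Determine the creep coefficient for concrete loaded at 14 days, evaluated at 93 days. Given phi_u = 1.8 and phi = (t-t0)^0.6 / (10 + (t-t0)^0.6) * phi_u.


dt = 93 - 14 = 79
phi = 79^0.6 / (10 + 79^0.6) * 1.8
= 1.042

1.042


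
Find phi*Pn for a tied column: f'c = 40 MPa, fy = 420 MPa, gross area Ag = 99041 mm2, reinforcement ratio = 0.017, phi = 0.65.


Ast = rho * Ag = 0.017 * 99041 = 1683.697 mm2
phi*Pn = 0.65 * 0.80 * (0.85 * 40 * (99041 - 1683.697) + 420 * 1683.697) / 1000
= 2089.0 kN

2089.0


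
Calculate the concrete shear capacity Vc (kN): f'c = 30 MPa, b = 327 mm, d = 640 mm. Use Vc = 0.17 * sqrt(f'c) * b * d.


Vc = 0.17 * sqrt(30) * 327 * 640 / 1000
= 194.87 kN

194.87


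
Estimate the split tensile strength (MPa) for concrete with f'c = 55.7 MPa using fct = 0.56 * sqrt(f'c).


fct = 0.56 * sqrt(55.7)
= 0.56 * 7.463
= 4.179 MPa

4.179


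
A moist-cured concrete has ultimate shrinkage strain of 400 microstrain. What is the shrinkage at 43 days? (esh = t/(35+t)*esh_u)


esh(43) = 43 / (35 + 43) * 400
= 43 / 78 * 400
= 220.5 microstrain

220.5


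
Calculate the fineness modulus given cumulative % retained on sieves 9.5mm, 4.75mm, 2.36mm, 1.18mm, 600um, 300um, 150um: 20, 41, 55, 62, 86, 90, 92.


FM = sum(cumulative % retained) / 100
= 446 / 100
= 4.46

4.46


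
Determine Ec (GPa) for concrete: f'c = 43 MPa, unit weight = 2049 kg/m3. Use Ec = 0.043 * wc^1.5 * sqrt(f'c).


Ec = 0.043 * 2049^1.5 * sqrt(43) / 1000
= 26.15 GPa

26.15


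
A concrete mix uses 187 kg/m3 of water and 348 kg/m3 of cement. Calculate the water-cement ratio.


w/c = water / cement
w/c = 187 / 348 = 0.537

0.537


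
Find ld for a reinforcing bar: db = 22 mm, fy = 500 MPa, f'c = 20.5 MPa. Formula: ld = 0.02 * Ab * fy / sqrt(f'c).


Ab = pi * 22^2 / 4 = 380.133 mm2
ld = 0.02 * 380.133 * 500 / sqrt(20.5)
= 839.6 mm

839.6


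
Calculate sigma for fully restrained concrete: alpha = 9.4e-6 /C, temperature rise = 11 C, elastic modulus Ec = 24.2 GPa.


sigma = alpha * dT * Ec
= 9.4e-6 * 11 * 24.2 * 1000
= 2.502 MPa

2.502


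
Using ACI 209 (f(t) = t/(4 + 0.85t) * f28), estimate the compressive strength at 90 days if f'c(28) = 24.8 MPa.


f(90) = 90 / (4 + 0.85 * 90) * 24.8
= 90 / 80.5 * 24.8
= 27.73 MPa

27.73


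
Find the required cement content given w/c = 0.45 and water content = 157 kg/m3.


Cement = water / (w/c)
= 157 / 0.45
= 348.9 kg/m3

348.9


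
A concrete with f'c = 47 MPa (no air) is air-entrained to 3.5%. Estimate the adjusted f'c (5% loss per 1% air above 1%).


Strength loss = (3.5 - 1) * 5 = 12.5%
f'c = 47 * (1 - 12.5/100)
= 41.12 MPa

41.12


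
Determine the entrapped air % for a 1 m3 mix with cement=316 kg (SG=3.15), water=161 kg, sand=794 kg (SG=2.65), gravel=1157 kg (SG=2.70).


Vol cement = 316 / (3.15 * 1000) = 0.100317 m3
Vol water = 161 / 1000 = 0.161 m3
Vol sand = 794 / (2.65 * 1000) = 0.299623 m3
Vol gravel = 1157 / (2.70 * 1000) = 0.428519 m3
Total solid + water volume = 0.989459 m3
Air = (1 - 0.989459) * 100 = 1.05%

1.05


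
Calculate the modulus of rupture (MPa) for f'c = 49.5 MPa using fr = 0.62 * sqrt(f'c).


fr = 0.62 * sqrt(49.5)
= 4.362 MPa

4.362


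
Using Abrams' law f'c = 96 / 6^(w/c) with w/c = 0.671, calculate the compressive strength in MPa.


f'c = 96 / 6^0.671
= 96 / 3.328
= 28.85 MPa

28.85


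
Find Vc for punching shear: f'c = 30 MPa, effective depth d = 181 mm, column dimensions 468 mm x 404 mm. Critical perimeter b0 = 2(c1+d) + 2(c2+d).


b0 = 2*(468 + 181) + 2*(404 + 181) = 2468 mm
Vc = 0.33 * sqrt(30) * 2468 * 181 / 1000
= 807.42 kN

807.42


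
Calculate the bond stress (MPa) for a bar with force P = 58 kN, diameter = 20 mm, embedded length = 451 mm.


u = P / (pi * db * ld)
= 58 * 1000 / (pi * 20 * 451)
= 2.047 MPa

2.047


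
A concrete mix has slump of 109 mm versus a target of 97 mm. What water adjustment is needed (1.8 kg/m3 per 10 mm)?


Difference = 97 - 109 = -12 mm
Water adjustment = -12 * 1.8 / 10 = -2.2 kg/m3

-2.2


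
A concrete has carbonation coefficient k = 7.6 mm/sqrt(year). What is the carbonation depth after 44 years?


depth = k * sqrt(t)
= 7.6 * sqrt(44)
= 50.41 mm

50.41


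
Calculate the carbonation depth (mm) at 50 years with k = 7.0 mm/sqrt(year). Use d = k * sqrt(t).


depth = k * sqrt(t)
= 7.0 * sqrt(50)
= 49.5 mm

49.5


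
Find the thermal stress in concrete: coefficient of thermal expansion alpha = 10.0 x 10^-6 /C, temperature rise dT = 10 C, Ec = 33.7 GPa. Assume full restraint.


sigma = alpha * dT * Ec
= 10.0e-6 * 10 * 33.7 * 1000
= 3.37 MPa

3.37


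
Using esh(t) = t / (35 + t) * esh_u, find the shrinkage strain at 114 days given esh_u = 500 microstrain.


esh(114) = 114 / (35 + 114) * 500
= 114 / 149 * 500
= 382.6 microstrain

382.6


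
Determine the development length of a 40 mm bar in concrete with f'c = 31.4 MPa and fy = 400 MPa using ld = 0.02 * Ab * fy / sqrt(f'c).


Ab = pi * 40^2 / 4 = 1256.637 mm2
ld = 0.02 * 1256.637 * 400 / sqrt(31.4)
= 1794.1 mm

1794.1


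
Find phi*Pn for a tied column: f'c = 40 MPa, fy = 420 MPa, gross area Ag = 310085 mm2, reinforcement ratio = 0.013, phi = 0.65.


Ast = rho * Ag = 0.013 * 310085 = 4031.105 mm2
phi*Pn = 0.65 * 0.80 * (0.85 * 40 * (310085 - 4031.105) + 420 * 4031.105) / 1000
= 6291.43 kN

6291.43


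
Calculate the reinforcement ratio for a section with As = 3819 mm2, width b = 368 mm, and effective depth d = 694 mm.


rho = As / (b * d)
= 3819 / (368 * 694)
= 0.015

0.015


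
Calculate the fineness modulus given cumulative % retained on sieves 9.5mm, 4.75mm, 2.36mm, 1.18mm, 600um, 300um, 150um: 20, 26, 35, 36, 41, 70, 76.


FM = sum(cumulative % retained) / 100
= 304 / 100
= 3.04

3.04


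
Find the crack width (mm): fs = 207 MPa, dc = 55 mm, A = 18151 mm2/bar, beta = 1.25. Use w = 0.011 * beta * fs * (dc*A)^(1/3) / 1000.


w = 0.011 * beta * fs * (dc * A)^(1/3) / 1000
= 0.011 * 1.25 * 207 * (55 * 18151)^(1/3) / 1000
= 0.284 mm

0.284


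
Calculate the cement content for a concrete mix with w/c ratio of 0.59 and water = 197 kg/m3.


Cement = water / (w/c)
= 197 / 0.59
= 333.9 kg/m3

333.9


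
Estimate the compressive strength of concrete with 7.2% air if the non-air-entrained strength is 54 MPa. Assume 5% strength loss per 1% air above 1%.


Strength loss = (7.2 - 1) * 5 = 31.0%
f'c = 54 * (1 - 31.0/100)
= 37.26 MPa

37.26


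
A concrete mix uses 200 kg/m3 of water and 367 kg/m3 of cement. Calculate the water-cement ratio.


w/c = water / cement
w/c = 200 / 367 = 0.545

0.545


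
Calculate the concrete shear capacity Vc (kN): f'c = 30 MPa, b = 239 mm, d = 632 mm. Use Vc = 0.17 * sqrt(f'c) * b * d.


Vc = 0.17 * sqrt(30) * 239 * 632 / 1000
= 140.65 kN

140.65


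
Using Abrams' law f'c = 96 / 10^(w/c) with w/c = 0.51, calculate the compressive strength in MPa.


f'c = 96 / 10^0.51
= 96 / 3.236
= 29.67 MPa

29.67


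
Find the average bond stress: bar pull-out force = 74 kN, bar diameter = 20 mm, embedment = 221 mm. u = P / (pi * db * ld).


u = P / (pi * db * ld)
= 74 * 1000 / (pi * 20 * 221)
= 5.329 MPa

5.329


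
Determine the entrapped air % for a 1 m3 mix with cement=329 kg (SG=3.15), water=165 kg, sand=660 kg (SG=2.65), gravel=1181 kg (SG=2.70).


Vol cement = 329 / (3.15 * 1000) = 0.104444 m3
Vol water = 165 / 1000 = 0.165 m3
Vol sand = 660 / (2.65 * 1000) = 0.249057 m3
Vol gravel = 1181 / (2.70 * 1000) = 0.437407 m3
Total solid + water volume = 0.955908 m3
Air = (1 - 0.955908) * 100 = 4.41%

4.41


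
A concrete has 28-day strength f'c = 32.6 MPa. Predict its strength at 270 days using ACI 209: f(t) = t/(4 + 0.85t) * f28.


f(270) = 270 / (4 + 0.85 * 270) * 32.6
= 270 / 233.5 * 32.6
= 37.7 MPa

37.7


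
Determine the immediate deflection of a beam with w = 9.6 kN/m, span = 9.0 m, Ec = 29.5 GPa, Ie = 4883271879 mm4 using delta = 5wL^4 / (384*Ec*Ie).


Convert: L = 9.0 m = 9000 mm, Ec = 29.5 GPa = 29500 MPa
delta = 5 * 9.6 * 9000^4 / (384 * 29500 * 4883271879)
= 5.69 mm

5.69


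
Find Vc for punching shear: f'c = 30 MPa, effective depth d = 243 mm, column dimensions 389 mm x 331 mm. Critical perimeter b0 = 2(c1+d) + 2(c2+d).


b0 = 2*(389 + 243) + 2*(331 + 243) = 2412 mm
Vc = 0.33 * sqrt(30) * 2412 * 243 / 1000
= 1059.4 kN

1059.4


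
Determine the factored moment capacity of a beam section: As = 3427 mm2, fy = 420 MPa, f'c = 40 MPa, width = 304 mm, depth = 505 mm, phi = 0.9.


a = As * fy / (0.85 * f'c * b)
= 3427 * 420 / (0.85 * 40 * 304)
= 139.255 mm
Mn = As * fy * (d - a/2) / 10^6
= 626.649 kN-m
phi*Mn = 0.9 * 626.649 = 563.98 kN-m

563.98


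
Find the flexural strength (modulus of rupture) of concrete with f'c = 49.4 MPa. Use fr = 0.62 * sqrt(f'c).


fr = 0.62 * sqrt(49.4)
= 4.358 MPa

4.358


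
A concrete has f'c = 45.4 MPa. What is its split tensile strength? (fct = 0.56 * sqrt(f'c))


fct = 0.56 * sqrt(45.4)
= 0.56 * 6.738
= 3.773 MPa

3.773


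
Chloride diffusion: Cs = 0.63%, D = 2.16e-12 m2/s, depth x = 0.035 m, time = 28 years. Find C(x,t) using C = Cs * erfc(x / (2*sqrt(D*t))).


t_seconds = 28 * 365.25 * 24 * 3600 = 883612800.0 s
arg = 0.035 / (2 * sqrt(2.16e-12 * 883612800.0))
= 0.4006
erfc(0.4006) = 0.5711
C = 0.63 * 0.5711 = 0.3598%

0.3598


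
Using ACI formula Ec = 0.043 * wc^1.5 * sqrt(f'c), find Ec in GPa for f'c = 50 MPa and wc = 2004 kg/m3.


Ec = 0.043 * 2004^1.5 * sqrt(50) / 1000
= 27.28 GPa

27.28


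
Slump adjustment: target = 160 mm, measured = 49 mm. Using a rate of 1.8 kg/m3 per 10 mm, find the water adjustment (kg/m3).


Difference = 160 - 49 = 111 mm
Water adjustment = 111 * 1.8 / 10 = 20.0 kg/m3

20.0


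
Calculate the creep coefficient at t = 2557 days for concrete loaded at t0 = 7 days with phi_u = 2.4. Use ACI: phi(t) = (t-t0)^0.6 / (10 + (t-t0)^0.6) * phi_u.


dt = 2557 - 7 = 2550
phi = 2550^0.6 / (10 + 2550^0.6) * 2.4
= 2.201

2.201


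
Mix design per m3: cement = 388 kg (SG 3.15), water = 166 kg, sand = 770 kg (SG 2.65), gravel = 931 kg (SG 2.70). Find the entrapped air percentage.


Vol cement = 388 / (3.15 * 1000) = 0.123175 m3
Vol water = 166 / 1000 = 0.166 m3
Vol sand = 770 / (2.65 * 1000) = 0.290566 m3
Vol gravel = 931 / (2.70 * 1000) = 0.344815 m3
Total solid + water volume = 0.924555 m3
Air = (1 - 0.924555) * 100 = 7.54%

7.54


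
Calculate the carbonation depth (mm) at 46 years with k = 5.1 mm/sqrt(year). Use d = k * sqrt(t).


depth = k * sqrt(t)
= 5.1 * sqrt(46)
= 34.59 mm

34.59


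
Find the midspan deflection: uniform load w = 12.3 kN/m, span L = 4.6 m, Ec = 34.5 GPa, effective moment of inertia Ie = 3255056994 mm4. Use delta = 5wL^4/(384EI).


Convert: L = 4.6 m = 4600 mm, Ec = 34.5 GPa = 34500 MPa
delta = 5 * 12.3 * 4600^4 / (384 * 34500 * 3255056994)
= 0.64 mm

0.64


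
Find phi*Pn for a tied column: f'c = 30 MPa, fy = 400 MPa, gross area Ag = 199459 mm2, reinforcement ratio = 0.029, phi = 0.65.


Ast = rho * Ag = 0.029 * 199459 = 5784.311 mm2
phi*Pn = 0.65 * 0.80 * (0.85 * 30 * (199459 - 5784.311) + 400 * 5784.311) / 1000
= 3771.26 kN

3771.26


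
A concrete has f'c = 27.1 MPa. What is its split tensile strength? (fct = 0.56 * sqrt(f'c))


fct = 0.56 * sqrt(27.1)
= 0.56 * 5.206
= 2.915 MPa

2.915


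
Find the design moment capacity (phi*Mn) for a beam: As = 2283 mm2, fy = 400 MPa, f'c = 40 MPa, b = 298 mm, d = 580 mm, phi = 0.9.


a = As * fy / (0.85 * f'c * b)
= 2283 * 400 / (0.85 * 40 * 298)
= 90.1303 mm
Mn = As * fy * (d - a/2) / 10^6
= 488.5025 kN-m
phi*Mn = 0.9 * 488.5025 = 439.65 kN-m

439.65


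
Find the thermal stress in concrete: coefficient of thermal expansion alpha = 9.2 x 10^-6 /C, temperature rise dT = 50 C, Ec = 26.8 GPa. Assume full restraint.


sigma = alpha * dT * Ec
= 9.2e-6 * 50 * 26.8 * 1000
= 12.328 MPa

12.328


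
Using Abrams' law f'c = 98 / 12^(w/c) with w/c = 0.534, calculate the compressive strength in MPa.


f'c = 98 / 12^0.534
= 98 / 3.769
= 26.0 MPa

26.0


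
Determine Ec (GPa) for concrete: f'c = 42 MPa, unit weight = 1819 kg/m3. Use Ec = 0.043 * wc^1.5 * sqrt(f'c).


Ec = 0.043 * 1819^1.5 * sqrt(42) / 1000
= 21.62 GPa

21.62


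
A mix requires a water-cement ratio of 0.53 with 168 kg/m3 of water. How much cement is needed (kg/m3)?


Cement = water / (w/c)
= 168 / 0.53
= 317.0 kg/m3

317.0


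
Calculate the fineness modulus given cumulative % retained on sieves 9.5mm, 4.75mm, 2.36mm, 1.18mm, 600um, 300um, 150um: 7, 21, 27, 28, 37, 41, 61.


FM = sum(cumulative % retained) / 100
= 222 / 100
= 2.22

2.22


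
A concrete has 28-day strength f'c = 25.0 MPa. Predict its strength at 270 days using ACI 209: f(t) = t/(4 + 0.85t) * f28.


f(270) = 270 / (4 + 0.85 * 270) * 25.0
= 270 / 233.5 * 25.0
= 28.91 MPa

28.91


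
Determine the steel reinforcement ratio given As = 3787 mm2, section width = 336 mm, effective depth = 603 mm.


rho = As / (b * d)
= 3787 / (336 * 603)
= 0.0187

0.0187


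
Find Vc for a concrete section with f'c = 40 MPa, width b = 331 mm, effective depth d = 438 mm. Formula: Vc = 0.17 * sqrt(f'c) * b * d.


Vc = 0.17 * sqrt(40) * 331 * 438 / 1000
= 155.88 kN

155.88


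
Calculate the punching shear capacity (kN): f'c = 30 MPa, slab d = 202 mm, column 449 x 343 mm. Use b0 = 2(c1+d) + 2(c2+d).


b0 = 2*(449 + 202) + 2*(343 + 202) = 2392 mm
Vc = 0.33 * sqrt(30) * 2392 * 202 / 1000
= 873.35 kN

873.35


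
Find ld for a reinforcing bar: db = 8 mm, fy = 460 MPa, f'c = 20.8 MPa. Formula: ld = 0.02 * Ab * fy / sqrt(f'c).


Ab = pi * 8^2 / 4 = 50.265 mm2
ld = 0.02 * 50.265 * 460 / sqrt(20.8)
= 101.4 mm

101.4


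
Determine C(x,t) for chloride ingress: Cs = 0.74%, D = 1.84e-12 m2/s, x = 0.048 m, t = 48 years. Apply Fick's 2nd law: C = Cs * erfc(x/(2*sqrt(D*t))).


t_seconds = 48 * 365.25 * 24 * 3600 = 1514764800.0 s
arg = 0.048 / (2 * sqrt(1.84e-12 * 1514764800.0))
= 0.4546
erfc(0.4546) = 0.5203
C = 0.74 * 0.5203 = 0.385%

0.385


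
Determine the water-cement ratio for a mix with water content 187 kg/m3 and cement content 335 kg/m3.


w/c = water / cement
w/c = 187 / 335 = 0.558

0.558


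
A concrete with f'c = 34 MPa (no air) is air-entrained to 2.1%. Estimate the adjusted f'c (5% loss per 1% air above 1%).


Strength loss = (2.1 - 1) * 5 = 5.5%
f'c = 34 * (1 - 5.5/100)
= 32.13 MPa

32.13


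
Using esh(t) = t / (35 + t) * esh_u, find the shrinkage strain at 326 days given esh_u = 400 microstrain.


esh(326) = 326 / (35 + 326) * 400
= 326 / 361 * 400
= 361.2 microstrain

361.2


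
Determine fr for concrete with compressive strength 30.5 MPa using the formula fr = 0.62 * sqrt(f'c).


fr = 0.62 * sqrt(30.5)
= 3.424 MPa

3.424


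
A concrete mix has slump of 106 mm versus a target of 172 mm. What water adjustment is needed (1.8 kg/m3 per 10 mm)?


Difference = 172 - 106 = 66 mm
Water adjustment = 66 * 1.8 / 10 = 11.9 kg/m3

11.9


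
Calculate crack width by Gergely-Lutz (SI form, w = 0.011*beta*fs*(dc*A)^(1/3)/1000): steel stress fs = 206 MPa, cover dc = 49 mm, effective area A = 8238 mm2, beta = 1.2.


w = 0.011 * beta * fs * (dc * A)^(1/3) / 1000
= 0.011 * 1.2 * 206 * (49 * 8238)^(1/3) / 1000
= 0.201 mm

0.201


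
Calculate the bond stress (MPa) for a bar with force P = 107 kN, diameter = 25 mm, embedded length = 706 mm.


u = P / (pi * db * ld)
= 107 * 1000 / (pi * 25 * 706)
= 1.93 MPa

1.93


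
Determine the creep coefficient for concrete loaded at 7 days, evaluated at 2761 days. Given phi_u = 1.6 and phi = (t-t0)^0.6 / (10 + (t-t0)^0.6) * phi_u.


dt = 2761 - 7 = 2754
phi = 2754^0.6 / (10 + 2754^0.6) * 1.6
= 1.473

1.473


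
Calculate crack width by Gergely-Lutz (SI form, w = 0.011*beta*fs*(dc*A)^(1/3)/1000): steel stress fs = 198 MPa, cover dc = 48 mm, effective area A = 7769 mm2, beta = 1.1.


w = 0.011 * beta * fs * (dc * A)^(1/3) / 1000
= 0.011 * 1.1 * 198 * (48 * 7769)^(1/3) / 1000
= 0.172 mm

0.172


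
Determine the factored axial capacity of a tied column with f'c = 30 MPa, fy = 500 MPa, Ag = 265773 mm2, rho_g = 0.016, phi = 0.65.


Ast = rho * Ag = 0.016 * 265773 = 4252.368 mm2
phi*Pn = 0.65 * 0.80 * (0.85 * 30 * (265773 - 4252.368) + 500 * 4252.368) / 1000
= 4573.38 kN

4573.38


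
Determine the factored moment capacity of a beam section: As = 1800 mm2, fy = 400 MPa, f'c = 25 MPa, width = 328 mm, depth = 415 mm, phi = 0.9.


a = As * fy / (0.85 * f'c * b)
= 1800 * 400 / (0.85 * 25 * 328)
= 103.2999 mm
Mn = As * fy * (d - a/2) / 10^6
= 261.6121 kN-m
phi*Mn = 0.9 * 261.6121 = 235.45 kN-m

235.45


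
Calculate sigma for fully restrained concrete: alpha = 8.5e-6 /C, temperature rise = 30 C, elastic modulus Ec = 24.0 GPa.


sigma = alpha * dT * Ec
= 8.5e-6 * 30 * 24.0 * 1000
= 6.12 MPa

6.12


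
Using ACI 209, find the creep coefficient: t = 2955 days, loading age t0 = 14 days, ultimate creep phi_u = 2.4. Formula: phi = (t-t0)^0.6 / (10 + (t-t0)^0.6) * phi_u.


dt = 2955 - 14 = 2941
phi = 2941^0.6 / (10 + 2941^0.6) * 2.4
= 2.216

2.216


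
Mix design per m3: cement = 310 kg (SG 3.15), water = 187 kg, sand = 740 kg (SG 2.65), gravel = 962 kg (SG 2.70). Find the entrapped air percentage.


Vol cement = 310 / (3.15 * 1000) = 0.098413 m3
Vol water = 187 / 1000 = 0.187 m3
Vol sand = 740 / (2.65 * 1000) = 0.279245 m3
Vol gravel = 962 / (2.70 * 1000) = 0.356296 m3
Total solid + water volume = 0.920954 m3
Air = (1 - 0.920954) * 100 = 7.9%

7.9


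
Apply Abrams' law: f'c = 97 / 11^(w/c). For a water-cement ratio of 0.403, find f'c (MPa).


f'c = 97 / 11^0.403
= 97 / 2.628
= 36.91 MPa

36.91


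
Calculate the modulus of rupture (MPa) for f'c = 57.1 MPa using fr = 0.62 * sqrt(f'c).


fr = 0.62 * sqrt(57.1)
= 4.685 MPa

4.685


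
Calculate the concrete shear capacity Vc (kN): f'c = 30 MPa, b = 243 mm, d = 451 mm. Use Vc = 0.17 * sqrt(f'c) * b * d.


Vc = 0.17 * sqrt(30) * 243 * 451 / 1000
= 102.05 kN

102.05


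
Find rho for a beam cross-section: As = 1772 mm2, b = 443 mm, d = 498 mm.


rho = As / (b * d)
= 1772 / (443 * 498)
= 0.008

0.008


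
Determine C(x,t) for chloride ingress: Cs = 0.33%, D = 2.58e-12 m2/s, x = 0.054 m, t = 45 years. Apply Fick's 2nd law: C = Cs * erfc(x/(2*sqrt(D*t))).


t_seconds = 45 * 365.25 * 24 * 3600 = 1420092000.0 s
arg = 0.054 / (2 * sqrt(2.58e-12 * 1420092000.0))
= 0.4461
erfc(0.4461) = 0.5282
C = 0.33 * 0.5282 = 0.1743%

0.1743


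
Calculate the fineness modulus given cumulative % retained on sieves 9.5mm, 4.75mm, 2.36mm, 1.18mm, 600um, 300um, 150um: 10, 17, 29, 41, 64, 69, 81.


FM = sum(cumulative % retained) / 100
= 311 / 100
= 3.11

3.11


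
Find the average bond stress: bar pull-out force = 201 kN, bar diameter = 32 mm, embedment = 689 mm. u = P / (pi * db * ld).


u = P / (pi * db * ld)
= 201 * 1000 / (pi * 32 * 689)
= 2.902 MPa

2.902


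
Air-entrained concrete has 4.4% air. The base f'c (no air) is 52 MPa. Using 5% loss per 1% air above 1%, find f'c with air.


Strength loss = (4.4 - 1) * 5 = 17.0%
f'c = 52 * (1 - 17.0/100)
= 43.16 MPa

43.16


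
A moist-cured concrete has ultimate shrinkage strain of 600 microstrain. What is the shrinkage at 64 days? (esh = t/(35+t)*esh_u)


esh(64) = 64 / (35 + 64) * 600
= 64 / 99 * 600
= 387.9 microstrain

387.9


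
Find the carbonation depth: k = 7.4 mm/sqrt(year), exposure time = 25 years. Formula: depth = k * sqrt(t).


depth = k * sqrt(t)
= 7.4 * sqrt(25)
= 37.0 mm

37.0


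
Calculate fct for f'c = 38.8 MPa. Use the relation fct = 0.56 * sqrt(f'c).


fct = 0.56 * sqrt(38.8)
= 0.56 * 6.229
= 3.488 MPa

3.488


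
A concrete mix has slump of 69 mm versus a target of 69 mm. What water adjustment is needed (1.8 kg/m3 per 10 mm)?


Difference = 69 - 69 = 0 mm
Water adjustment = 0 * 1.8 / 10 = 0.0 kg/m3

0.0


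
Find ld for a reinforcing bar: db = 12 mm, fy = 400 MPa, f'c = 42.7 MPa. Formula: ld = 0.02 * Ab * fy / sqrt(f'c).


Ab = pi * 12^2 / 4 = 113.097 mm2
ld = 0.02 * 113.097 * 400 / sqrt(42.7)
= 138.5 mm

138.5


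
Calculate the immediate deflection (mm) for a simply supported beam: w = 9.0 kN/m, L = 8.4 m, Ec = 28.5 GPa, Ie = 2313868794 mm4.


Convert: L = 8.4 m = 8400 mm, Ec = 28.5 GPa = 28500 MPa
delta = 5 * 9.0 * 8400^4 / (384 * 28500 * 2313868794)
= 8.85 mm

8.85


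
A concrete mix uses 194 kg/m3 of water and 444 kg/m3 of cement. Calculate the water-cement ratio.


w/c = water / cement
w/c = 194 / 444 = 0.437

0.437


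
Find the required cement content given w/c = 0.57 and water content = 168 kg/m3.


Cement = water / (w/c)
= 168 / 0.57
= 294.7 kg/m3

294.7


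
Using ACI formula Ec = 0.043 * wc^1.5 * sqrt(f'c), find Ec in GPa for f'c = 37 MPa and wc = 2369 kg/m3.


Ec = 0.043 * 2369^1.5 * sqrt(37) / 1000
= 30.16 GPa

30.16


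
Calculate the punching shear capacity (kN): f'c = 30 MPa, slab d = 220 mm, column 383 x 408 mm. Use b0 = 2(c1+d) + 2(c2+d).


b0 = 2*(383 + 220) + 2*(408 + 220) = 2462 mm
Vc = 0.33 * sqrt(30) * 2462 * 220 / 1000
= 979.01 kN

979.01


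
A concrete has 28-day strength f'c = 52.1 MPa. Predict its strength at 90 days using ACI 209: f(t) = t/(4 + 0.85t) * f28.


f(90) = 90 / (4 + 0.85 * 90) * 52.1
= 90 / 80.5 * 52.1
= 58.25 MPa

58.25


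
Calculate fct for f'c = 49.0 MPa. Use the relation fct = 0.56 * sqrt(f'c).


fct = 0.56 * sqrt(49.0)
= 0.56 * 7.0
= 3.92 MPa

3.92
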